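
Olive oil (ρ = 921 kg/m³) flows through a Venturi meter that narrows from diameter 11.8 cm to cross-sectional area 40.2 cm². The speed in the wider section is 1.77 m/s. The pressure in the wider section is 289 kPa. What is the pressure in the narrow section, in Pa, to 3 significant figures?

Mass conservation (A₁v₁ = A₂v₂) gives v₂ = 1.77 × 109/40.2 = 4.82 m/s.
Along the horizontal streamline, P + ½ρv² is constant.
P₂ = P₁ − ½ρ(v₂² − v₁²) = 289000 − ½·921·(4.82² − 1.77²) = 289000 − 9230 = 280000 Pa.

280000 Pa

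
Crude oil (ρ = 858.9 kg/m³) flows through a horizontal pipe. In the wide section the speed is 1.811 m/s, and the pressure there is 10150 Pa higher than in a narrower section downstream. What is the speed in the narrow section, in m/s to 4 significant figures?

With h₁ = h₂, rearranging Bernoulli gives v₂ = √(v₁² + 2ΔP/ρ).
v₂ = √(1.811² + 2·10150/858.9) = √(3.280 + 23.63) = 5.188 m/s.

v₂ ≈ 5.188 m/s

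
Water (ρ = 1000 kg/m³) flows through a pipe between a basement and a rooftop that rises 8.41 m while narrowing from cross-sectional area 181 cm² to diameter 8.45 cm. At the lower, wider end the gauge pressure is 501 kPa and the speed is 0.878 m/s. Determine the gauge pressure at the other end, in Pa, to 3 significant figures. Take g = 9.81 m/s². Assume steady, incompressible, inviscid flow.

415000 Pa

The volume flow rate is constant, so v₂ = (A₁/A₂)v₁ = (181/56.1)·0.878 = 2.83 m/s.
Bernoulli: P₁ + ½ρv₁² + ρg h₁ = P₂ + ½ρv₂² + ρg h₂, so P₂ = P₁ + ½ρ(v₁² − v₂²) − ρg(h₂ − h₁).
P₂ = 501000 + ½·1000·(0.878² − 2.83²) − 1000·9.81·(+8.41) = 501000 + (-3630) − (82500) = 415000 Pa.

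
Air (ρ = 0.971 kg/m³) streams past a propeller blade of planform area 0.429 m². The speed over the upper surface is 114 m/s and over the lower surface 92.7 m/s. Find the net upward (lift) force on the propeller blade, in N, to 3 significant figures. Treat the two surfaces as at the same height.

F ≈ 917 N

The faster flow above has the lower pressure; Bernoulli (same height) gives ΔP = ½ρ(v_up² − v_low²).
ΔP = ½·0.971·(114² − 92.7²) = 2140 Pa.
Lift = ΔP · A = 2140 × 0.429 = 917 N.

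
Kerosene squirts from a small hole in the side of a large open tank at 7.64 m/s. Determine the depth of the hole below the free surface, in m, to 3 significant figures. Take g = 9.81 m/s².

h = 2.98 m

Inverting v = √(2gh) gives h = v² / 2g.
h = 7.64²/(2·9.81) = 58.4/19.62 = 2.98 m.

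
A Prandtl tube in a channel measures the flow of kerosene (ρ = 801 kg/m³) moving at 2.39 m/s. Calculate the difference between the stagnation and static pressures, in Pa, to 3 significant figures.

Bernoulli between the free stream and the stagnation point: ½ρv² = P_stag − P_static.
ΔP = ½·801·2.39² = 2290 Pa.

ΔP ≈ 2290 Pa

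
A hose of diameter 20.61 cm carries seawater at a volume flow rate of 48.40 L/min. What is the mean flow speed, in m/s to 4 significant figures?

Q = 48.40 L/min = 0.0008067 m³/s.
v = Q/A = 0.0008067 / 0.03336 = 0.02418 m/s.

v ≈ 0.02418 m/s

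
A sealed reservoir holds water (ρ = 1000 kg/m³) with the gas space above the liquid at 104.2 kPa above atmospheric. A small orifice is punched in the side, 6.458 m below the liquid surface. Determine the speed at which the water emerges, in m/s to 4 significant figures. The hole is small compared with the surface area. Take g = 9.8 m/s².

v = 18.30 m/s

Take point 1 at the surface (v₁ ≈ 0) and point 2 at the hole (at atmospheric pressure). Bernoulli: P₁ + ρg h = P_atm + ½ρv₂².
With P₁ − P_atm = 104200 Pa, v₂ = √(2gh + 2ΔP/ρ) = √(2·9.8·6.458 + 2·104200/1000) = 18.30 m/s.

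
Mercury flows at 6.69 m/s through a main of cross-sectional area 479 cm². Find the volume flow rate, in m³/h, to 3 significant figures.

Q ≈ 1150 m³/h

Q = A·v = 0.0479 m² × 6.69 m/s = 0.320 m³/s.
Converting: 0.320 m³/s × 3600 = 1150 m³/h.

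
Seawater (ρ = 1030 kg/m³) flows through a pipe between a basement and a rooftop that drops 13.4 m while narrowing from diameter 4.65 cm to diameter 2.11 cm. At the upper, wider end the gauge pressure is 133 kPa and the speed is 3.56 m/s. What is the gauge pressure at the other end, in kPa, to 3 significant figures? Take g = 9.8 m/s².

P₂ = 121 kPa

The volume flow rate is constant, so v₂ = (A₁/A₂)v₁ = (17.0/3.50)·3.56 = 17.3 m/s.
Energy conservation along the streamline gives P₂ = P₁ − ½ρ(v₂² − v₁²) − ρg(h₂ − h₁).
P₂ = 133000 + ½·1030·(3.56² − 17.3²) − 1030·9.8·(−13.4) = 133000 + (-147000) − (-135000) = 121000 Pa.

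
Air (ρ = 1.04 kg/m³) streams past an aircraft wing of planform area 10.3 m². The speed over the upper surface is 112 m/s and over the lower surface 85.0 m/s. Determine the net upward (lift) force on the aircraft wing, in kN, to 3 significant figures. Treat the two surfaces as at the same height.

The faster flow above has the lower pressure; Bernoulli (same height) gives ΔP = ½ρ(v_up² − v_low²).
ΔP = ½·1.04·(112² − 85.0²) = 2770 Pa.
Lift = ΔP · A = 2770 × 10.3 = 28500 N.

28.5 kN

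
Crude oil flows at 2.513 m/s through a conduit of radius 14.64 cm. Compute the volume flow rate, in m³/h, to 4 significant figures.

Q = A·v = 0.06733 m² × 2.513 m/s = 0.1692 m³/s.
Converting: 0.1692 m³/s × 3600 = 609.2 m³/h.

Q ≈ 609.2 m³/h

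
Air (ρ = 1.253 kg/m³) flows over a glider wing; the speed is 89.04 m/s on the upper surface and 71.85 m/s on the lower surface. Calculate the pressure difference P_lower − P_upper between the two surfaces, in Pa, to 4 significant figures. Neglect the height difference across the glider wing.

1733 Pa

Bernoulli (same height): P_lower − P_upper = ½ρ(v_upper² − v_lower²).
ΔP = ½·1.253·(89.04² − 71.85²) = 1733 Pa.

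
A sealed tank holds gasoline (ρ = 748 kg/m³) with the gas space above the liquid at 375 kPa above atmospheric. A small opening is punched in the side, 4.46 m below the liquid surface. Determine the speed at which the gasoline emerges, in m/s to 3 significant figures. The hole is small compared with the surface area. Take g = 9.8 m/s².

Take point 1 at the surface (v₁ ≈ 0) and point 2 at the hole (at atmospheric pressure). Bernoulli: P₁ + ρg h = P_atm + ½ρv₂².
With P₁ − P_atm = 375000 Pa, v₂ = √(2gh + 2ΔP/ρ) = √(2·9.8·4.46 + 2·375000/748) = 33.0 m/s.

33.0 m/s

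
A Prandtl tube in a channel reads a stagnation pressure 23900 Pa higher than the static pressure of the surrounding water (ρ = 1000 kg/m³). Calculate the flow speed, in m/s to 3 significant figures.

At the stagnation point the flow is brought to rest, so Bernoulli gives P_stag − P_static = ½ρv².
v = √(2ΔP/ρ) = √(2·23900/1000) = 6.91 m/s.

v ≈ 6.91 m/s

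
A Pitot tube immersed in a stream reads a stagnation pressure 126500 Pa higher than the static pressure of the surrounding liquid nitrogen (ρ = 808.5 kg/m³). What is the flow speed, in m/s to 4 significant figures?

17.69 m/s

The dynamic pressure equals the rise in static pressure at the stagnation point: ΔP = ½ρv².
v = √(2ΔP/ρ) = √(2·126500/808.5) = 17.69 m/s.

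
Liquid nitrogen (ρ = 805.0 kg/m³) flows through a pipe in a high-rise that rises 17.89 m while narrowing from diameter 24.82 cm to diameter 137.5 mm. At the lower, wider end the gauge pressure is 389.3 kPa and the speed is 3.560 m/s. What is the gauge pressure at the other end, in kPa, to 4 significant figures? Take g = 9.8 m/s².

P₂ ≈ 199.1 kPa

Continuity gives A₁v₁ = A₂v₂, so v₂ = (483.8 cm²)/(148.5 cm²) × 3.560 m/s = 11.60 m/s.
Energy conservation along the streamline gives P₂ = P₁ − ½ρ(v₂² − v₁²) − ρg(h₂ − h₁).
P₂ = 389300 + ½·805.0·(3.560² − 11.60²) − 805.0·9.8·(+17.89) = 389300 + (-49060) − (141100) = 199100 Pa.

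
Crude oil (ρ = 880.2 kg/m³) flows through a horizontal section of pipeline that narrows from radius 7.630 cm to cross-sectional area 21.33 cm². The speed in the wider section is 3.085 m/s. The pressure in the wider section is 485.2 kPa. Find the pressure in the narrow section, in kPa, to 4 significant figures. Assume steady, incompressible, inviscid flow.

P₂ ≈ 181.4 kPa

The volume flow rate is constant, so v₂ = (A₁/A₂)v₁ = (182.9/21.33)·3.085 = 26.45 m/s.
Bernoulli (h₁ = h₂): P₁ − P₂ = ½ρ(v₂² − v₁²).
P₂ = P₁ − ½ρ(v₂² − v₁²) = 485200 − ½·880.2·(26.45² − 3.085²) = 485200 − 303800 = 181400 Pa.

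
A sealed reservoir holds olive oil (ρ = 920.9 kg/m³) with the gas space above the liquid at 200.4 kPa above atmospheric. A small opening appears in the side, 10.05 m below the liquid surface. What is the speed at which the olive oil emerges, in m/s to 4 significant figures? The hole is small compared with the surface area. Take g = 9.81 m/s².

Take point 1 at the surface (v₁ ≈ 0) and point 2 at the hole (at atmospheric pressure). Bernoulli: P₁ + ρg h = P_atm + ½ρv₂².
With P₁ − P_atm = 200400 Pa, v₂ = √(2gh + 2ΔP/ρ) = √(2·9.81·10.05 + 2·200400/920.9) = 25.15 m/s.

v = 25.15 m/s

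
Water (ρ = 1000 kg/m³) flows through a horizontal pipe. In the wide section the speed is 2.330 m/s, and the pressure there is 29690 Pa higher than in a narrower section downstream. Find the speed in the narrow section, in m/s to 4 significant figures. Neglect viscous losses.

Horizontal Bernoulli: P₁ + ½ρv₁² = P₂ + ½ρv₂², so v₂² = v₁² + 2(P₁ − P₂)/ρ.
v₂ = √(2.330² + 2·29690/1000) = √(5.429 + 59.38) = 8.050 m/s.

v₂ ≈ 8.050 m/s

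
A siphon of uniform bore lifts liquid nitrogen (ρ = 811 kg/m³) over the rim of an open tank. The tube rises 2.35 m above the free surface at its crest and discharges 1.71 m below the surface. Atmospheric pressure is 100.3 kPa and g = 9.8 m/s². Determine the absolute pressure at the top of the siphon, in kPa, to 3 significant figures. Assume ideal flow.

The outlet speed comes from Torricelli: v = √(2g·1.71) = 5.79 m/s.
Continuity keeps v the same throughout the tube; from surface to crest, P_atm + 0 = P_top + ½ρv² + ρg·h_top.
P_top = 100300 − ½·811·5.79² − 811·9.8·2.35 = 68000 Pa.

P_top ≈ 68.0 kPa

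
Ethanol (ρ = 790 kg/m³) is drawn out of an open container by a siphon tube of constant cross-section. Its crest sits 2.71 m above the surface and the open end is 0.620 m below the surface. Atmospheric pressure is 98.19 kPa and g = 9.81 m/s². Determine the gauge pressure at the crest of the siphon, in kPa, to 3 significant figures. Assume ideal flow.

P_gauge = -25.8 kPa

From the surface to the outlet (both open to atmosphere, surface at rest): v = √(2g·h_out) = √(2·9.81·0.620) = 3.49 m/s.
The bore is uniform, so the speed at the crest is the same v. Bernoulli surface→crest: P_atm = P_top + ½ρv² + ρg·h_top.
P_top = 98190 − ½·790·3.49² − 790·9.81·2.71 = 72400 Pa. So P_gauge = P_top − P_atm = -25800 Pa.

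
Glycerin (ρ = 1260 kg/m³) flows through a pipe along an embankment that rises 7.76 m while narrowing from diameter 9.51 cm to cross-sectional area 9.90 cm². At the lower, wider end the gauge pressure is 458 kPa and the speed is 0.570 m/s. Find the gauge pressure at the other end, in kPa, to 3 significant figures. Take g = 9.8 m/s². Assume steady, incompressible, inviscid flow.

By continuity, v₂ = v₁·A₁/A₂ = 0.570·(71.0/9.90) = 4.09 m/s.
Energy conservation along the streamline gives P₂ = P₁ − ½ρ(v₂² − v₁²) − ρg(h₂ − h₁).
P₂ = 458000 + ½·1260·(0.570² − 4.09²) − 1260·9.8·(+7.76) = 458000 + (-10300) − (95800) = 352000 Pa.

P₂ ≈ 352 kPa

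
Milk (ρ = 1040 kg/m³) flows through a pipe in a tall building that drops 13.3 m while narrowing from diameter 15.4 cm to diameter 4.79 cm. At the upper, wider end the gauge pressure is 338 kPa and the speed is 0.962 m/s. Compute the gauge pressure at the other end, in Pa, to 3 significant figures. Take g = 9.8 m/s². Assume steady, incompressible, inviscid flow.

P₂ = 423000 Pa

Continuity gives A₁v₁ = A₂v₂, so v₂ = (186 cm²)/(18.0 cm²) × 0.962 m/s = 9.94 m/s.
Applying Bernoulli between the two ends and solving for P₂: P₂ = P₁ + ½ρ(v₁² − v₂²) − ρgΔh.
P₂ = 338000 + ½·1040·(0.962² − 9.94²) − 1040·9.8·(−13.3) = 338000 + (-50900) − (-136000) = 423000 Pa.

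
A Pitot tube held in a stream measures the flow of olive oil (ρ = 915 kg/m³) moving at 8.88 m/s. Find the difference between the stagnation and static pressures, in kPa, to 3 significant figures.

ΔP ≈ 36.1 kPa

The dynamic pressure equals the rise in static pressure at the stagnation point: ΔP = ½ρv².
ΔP = ½·915·8.88² = 36100 Pa.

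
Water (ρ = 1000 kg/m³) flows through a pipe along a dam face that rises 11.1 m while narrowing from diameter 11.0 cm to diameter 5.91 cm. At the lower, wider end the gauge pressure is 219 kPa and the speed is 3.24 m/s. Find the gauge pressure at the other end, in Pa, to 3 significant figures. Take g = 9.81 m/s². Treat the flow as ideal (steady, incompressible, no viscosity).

Continuity gives A₁v₁ = A₂v₂, so v₂ = (95.0 cm²)/(27.4 cm²) × 3.24 m/s = 11.2 m/s.
Applying Bernoulli between the two ends and solving for P₂: P₂ = P₁ + ½ρ(v₁² − v₂²) − ρgΔh.
P₂ = 219000 + ½·1000·(3.24² − 11.2²) − 1000·9.81·(+11.1) = 219000 + (-57700) − (109000) = 52400 Pa.

P₂ = 52400 Pa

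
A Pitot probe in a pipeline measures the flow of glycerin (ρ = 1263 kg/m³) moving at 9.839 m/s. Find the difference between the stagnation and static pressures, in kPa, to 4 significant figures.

61.13 kPa

Bernoulli between the free stream and the stagnation point: ½ρv² = P_stag − P_static.
ΔP = ½·1263·9.839² = 61130 Pa.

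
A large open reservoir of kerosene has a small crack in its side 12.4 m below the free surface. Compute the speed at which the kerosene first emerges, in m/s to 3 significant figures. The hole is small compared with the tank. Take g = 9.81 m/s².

15.6 m/s

Torricelli's result v = √(2gh) gives v = √(2·9.81·12.4) = 15.6 m/s.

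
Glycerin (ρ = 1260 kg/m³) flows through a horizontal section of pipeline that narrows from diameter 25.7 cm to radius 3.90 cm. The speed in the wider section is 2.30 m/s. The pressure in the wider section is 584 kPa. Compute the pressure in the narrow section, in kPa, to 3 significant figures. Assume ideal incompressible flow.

The volume flow rate is constant, so v₂ = (A₁/A₂)v₁ = (519/47.8)·2.30 = 25.0 m/s.
With no height change, Bernoulli's equation is P₁ + ½ρv₁² = P₂ + ½ρv₂².
P₂ = P₁ − ½ρ(v₂² − v₁²) = 584000 − ½·1260·(25.0² − 2.30²) = 584000 − 389000 = 195000 Pa.

P₂ ≈ 195 kPa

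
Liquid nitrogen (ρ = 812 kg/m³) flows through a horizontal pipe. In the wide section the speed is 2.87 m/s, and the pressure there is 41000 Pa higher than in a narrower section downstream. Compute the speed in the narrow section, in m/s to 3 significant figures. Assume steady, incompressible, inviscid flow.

v₂ ≈ 10.5 m/s

Along the level pipe P + ½ρv² is conserved, hence v₂² = v₁² + 2(P₁ − P₂)/ρ.
v₂ = √(2.87² + 2·41000/812) = √(8.24 + 101) = 10.5 m/s.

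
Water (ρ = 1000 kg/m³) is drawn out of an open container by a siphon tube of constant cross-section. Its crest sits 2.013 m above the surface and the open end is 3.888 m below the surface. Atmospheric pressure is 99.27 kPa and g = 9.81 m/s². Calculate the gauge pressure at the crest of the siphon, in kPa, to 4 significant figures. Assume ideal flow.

The outlet speed comes from Torricelli: v = √(2g·3.888) = 8.734 m/s.
Continuity keeps v the same throughout the tube; from surface to crest, P_atm + 0 = P_top + ½ρv² + ρg·h_top.
P_top = 99270 − ½·1000·8.734² − 1000·9.81·2.013 = 41380 Pa. So P_gauge = P_top − P_atm = -57890 Pa.

P_gauge ≈ -57.89 kPa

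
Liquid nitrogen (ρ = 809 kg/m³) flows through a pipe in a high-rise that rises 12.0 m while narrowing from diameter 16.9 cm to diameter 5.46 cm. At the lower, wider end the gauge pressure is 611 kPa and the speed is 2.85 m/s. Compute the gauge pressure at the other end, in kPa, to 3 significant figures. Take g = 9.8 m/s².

P₂ ≈ 218 kPa

Continuity gives A₁v₁ = A₂v₂, so v₂ = (224 cm²)/(23.4 cm²) × 2.85 m/s = 27.3 m/s.
Applying Bernoulli between the two ends and solving for P₂: P₂ = P₁ + ½ρ(v₁² − v₂²) − ρgΔh.
P₂ = 611000 + ½·809·(2.85² − 27.3²) − 809·9.8·(+12.0) = 611000 + (-298000) − (95100) = 218000 Pa.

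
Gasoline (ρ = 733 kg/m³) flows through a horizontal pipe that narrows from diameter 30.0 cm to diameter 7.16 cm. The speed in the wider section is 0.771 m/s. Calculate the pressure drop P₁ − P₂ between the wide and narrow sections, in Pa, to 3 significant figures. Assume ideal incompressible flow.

ΔP ≈ 66900 Pa

Continuity gives A₁v₁ = A₂v₂, so v₂ = (707 cm²)/(40.3 cm²) × 0.771 m/s = 13.5 m/s.
Bernoulli (h₁ = h₂): P₁ − P₂ = ½ρ(v₂² − v₁²).
P₁ − P₂ = ½·733·(13.5² − 0.771²) = ½·733·183 = 66900 Pa.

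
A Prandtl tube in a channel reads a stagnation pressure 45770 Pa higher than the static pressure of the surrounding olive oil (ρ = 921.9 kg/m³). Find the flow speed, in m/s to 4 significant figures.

Bernoulli between the free stream and the stagnation point: ½ρv² = P_stag − P_static.
v = √(2ΔP/ρ) = √(2·45770/921.9) = 9.965 m/s.

v ≈ 9.965 m/s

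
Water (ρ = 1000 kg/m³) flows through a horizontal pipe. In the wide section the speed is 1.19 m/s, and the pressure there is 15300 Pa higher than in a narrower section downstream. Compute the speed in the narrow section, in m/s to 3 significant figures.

With h₁ = h₂, rearranging Bernoulli gives v₂ = √(v₁² + 2ΔP/ρ).
v₂ = √(1.19² + 2·15300/1000) = √(1.42 + 30.6) = 5.66 m/s.

v₂ = 5.66 m/s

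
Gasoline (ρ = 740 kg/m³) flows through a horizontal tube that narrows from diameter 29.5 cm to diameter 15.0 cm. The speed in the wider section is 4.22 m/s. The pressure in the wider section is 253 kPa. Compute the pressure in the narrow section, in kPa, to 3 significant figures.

161 kPa

The volume flow rate is constant, so v₂ = (A₁/A₂)v₁ = (683/177)·4.22 = 16.3 m/s.
Bernoulli (h₁ = h₂): P₁ − P₂ = ½ρ(v₂² − v₁²).
P₂ = P₁ − ½ρ(v₂² − v₁²) = 253000 − ½·740·(16.3² − 4.22²) = 253000 − 92000 = 161000 Pa.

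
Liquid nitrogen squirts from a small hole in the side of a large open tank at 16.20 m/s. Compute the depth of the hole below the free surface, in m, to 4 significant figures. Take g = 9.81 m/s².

h ≈ 13.38 m

For a small hole in a large open tank, ½v² = gh, giving h = v²/(2g).
h = 16.20²/(2·9.81) = 262.4/19.62 = 13.38 m.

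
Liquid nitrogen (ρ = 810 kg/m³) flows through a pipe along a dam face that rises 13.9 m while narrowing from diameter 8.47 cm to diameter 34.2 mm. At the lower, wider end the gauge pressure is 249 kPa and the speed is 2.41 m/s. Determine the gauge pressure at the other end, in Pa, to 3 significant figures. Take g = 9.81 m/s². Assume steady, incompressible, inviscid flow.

Mass conservation (A₁v₁ = A₂v₂) gives v₂ = 2.41 × 56.3/9.19 = 14.8 m/s.
Applying Bernoulli between the two ends and solving for P₂: P₂ = P₁ + ½ρ(v₁² − v₂²) − ρgΔh.
P₂ = 249000 + ½·810·(2.41² − 14.8²) − 810·9.81·(+13.9) = 249000 + (-86100) − (110000) = 52400 Pa.

P₂ ≈ 52400 Pa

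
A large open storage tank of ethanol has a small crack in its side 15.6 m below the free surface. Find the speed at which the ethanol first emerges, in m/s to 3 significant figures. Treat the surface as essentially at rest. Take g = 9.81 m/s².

Torricelli's result v = √(2gh) gives v = √(2·9.81·15.6) = 17.5 m/s.

v ≈ 17.5 m/s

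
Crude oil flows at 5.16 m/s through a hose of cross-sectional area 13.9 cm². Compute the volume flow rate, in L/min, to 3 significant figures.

Q = A·v = 0.00139 m² × 5.16 m/s = 0.00717 m³/s.
Converting: 0.00717 m³/s × 60000 = 430 L/min.

Q ≈ 430 L/min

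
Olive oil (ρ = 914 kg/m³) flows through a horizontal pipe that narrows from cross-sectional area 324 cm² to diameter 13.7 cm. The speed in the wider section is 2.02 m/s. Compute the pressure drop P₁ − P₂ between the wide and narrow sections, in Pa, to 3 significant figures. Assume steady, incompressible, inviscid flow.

By continuity, v₂ = v₁·A₁/A₂ = 2.02·(324/147) = 4.44 m/s.
The pipe is horizontal, so Bernoulli reduces to P₁ + ½ρv₁² = P₂ + ½ρv₂².
P₁ − P₂ = ½·914·(4.44² − 2.02²) = ½·914·15.6 = 7140 Pa.

7140 Pa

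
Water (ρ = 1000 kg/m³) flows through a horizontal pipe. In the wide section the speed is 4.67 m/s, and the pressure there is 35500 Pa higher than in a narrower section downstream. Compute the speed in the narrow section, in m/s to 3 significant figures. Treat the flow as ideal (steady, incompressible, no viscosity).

9.63 m/s

Horizontal Bernoulli: P₁ + ½ρv₁² = P₂ + ½ρv₂², so v₂² = v₁² + 2(P₁ − P₂)/ρ.
v₂ = √(4.67² + 2·35500/1000) = √(21.8 + 71.0) = 9.63 m/s.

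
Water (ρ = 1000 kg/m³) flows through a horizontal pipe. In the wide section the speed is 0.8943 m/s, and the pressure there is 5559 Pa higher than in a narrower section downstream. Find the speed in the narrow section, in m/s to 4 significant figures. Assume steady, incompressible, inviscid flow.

v₂ ≈ 3.452 m/s

Horizontal Bernoulli: P₁ + ½ρv₁² = P₂ + ½ρv₂², so v₂² = v₁² + 2(P₁ − P₂)/ρ.
v₂ = √(0.8943² + 2·5559/1000) = √(0.7998 + 11.12) = 3.452 m/s.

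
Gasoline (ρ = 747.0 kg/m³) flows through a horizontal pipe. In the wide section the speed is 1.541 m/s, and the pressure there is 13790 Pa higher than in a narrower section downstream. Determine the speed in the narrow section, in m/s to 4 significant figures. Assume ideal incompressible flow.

Along the level pipe P + ½ρv² is conserved, hence v₂² = v₁² + 2(P₁ − P₂)/ρ.
v₂ = √(1.541² + 2·13790/747.0) = √(2.375 + 36.92) = 6.269 m/s.

v₂ ≈ 6.269 m/s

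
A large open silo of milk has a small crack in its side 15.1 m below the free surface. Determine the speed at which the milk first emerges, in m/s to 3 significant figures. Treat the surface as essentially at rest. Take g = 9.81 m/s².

v ≈ 17.2 m/s

Bernoulli from surface to hole (P equal, v_surface ≈ 0): v = √(2gh) = √(2×9.81×15.1) = 17.2 m/s.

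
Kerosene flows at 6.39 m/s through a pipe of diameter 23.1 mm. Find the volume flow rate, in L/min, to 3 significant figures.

Q = A·v = 0.000419 m² × 6.39 m/s = 0.00268 m³/s.
Converting: 0.00268 m³/s × 60000 = 161 L/min.

Q ≈ 161 L/min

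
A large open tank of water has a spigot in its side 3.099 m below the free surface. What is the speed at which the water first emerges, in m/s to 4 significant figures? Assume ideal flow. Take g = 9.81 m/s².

Bernoulli from surface to hole (P equal, v_surface ≈ 0): v = √(2gh) = √(2×9.81×3.099) = 7.798 m/s.

v = 7.798 m/s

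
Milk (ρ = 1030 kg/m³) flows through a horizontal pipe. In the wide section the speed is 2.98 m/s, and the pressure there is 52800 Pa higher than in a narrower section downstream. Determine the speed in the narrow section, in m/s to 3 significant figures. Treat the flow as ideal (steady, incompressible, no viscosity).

v₂ ≈ 10.6 m/s

With h₁ = h₂, rearranging Bernoulli gives v₂ = √(v₁² + 2ΔP/ρ).
v₂ = √(2.98² + 2·52800/1030) = √(8.88 + 103) = 10.6 m/s.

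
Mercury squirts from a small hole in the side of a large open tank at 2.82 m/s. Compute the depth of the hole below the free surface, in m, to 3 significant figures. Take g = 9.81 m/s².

Inverting v = √(2gh) gives h = v² / 2g.
h = 2.82²/(2·9.81) = 7.95/19.62 = 0.405 m.

0.405 m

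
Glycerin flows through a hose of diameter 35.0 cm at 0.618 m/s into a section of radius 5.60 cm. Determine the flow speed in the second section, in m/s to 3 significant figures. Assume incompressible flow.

Mass conservation (A₁v₁ = A₂v₂) gives v₂ = 0.618 × 962/98.5 = 6.04 m/s.

v₂ ≈ 6.04 m/s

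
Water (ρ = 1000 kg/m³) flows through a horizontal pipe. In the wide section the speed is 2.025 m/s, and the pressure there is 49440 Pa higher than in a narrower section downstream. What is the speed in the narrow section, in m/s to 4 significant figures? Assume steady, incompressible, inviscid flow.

v₂ ≈ 10.15 m/s

Horizontal Bernoulli: P₁ + ½ρv₁² = P₂ + ½ρv₂², so v₂² = v₁² + 2(P₁ − P₂)/ρ.
v₂ = √(2.025² + 2·49440/1000) = √(4.101 + 98.88) = 10.15 m/s.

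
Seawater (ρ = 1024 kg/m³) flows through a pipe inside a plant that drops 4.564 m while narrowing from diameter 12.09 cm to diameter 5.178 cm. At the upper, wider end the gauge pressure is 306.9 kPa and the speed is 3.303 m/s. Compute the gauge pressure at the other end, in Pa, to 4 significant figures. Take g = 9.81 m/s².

P₂ = 192300 Pa

Mass conservation (A₁v₁ = A₂v₂) gives v₂ = 3.303 × 114.8/21.06 = 18.01 m/s.
Bernoulli: P₁ + ½ρv₁² + ρg h₁ = P₂ + ½ρv₂² + ρg h₂, so P₂ = P₁ + ½ρ(v₁² − v₂²) − ρg(h₂ − h₁).
P₂ = 306900 + ½·1024·(3.303² − 18.01²) − 1024·9.81·(−4.564) = 306900 + (-160400) − (-45850) = 192300 Pa.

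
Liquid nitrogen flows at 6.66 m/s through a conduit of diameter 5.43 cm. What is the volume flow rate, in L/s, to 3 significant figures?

15.4 L/s

Q = A·v = 0.00232 m² × 6.66 m/s = 0.0154 m³/s.
Converting: 0.0154 m³/s × 1000 = 15.4 L/s.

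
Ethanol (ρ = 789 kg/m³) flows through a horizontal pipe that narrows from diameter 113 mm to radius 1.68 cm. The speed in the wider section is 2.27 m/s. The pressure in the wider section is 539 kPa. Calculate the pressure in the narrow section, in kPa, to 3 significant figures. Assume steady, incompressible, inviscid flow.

P₂ ≈ 281 kPa

The volume flow rate is constant, so v₂ = (A₁/A₂)v₁ = (100/8.87)·2.27 = 25.7 m/s.
With no height change, Bernoulli's equation is P₁ + ½ρv₁² = P₂ + ½ρv₂².
P₂ = P₁ − ½ρ(v₂² − v₁²) = 539000 − ½·789·(25.7² − 2.27²) = 539000 − 258000 = 281000 Pa.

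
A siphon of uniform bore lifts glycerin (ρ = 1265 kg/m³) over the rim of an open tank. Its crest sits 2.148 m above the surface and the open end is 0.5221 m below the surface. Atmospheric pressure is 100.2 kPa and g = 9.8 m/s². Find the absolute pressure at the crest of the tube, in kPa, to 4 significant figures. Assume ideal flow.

P_top = 67.10 kPa

Bernoulli surface→outlet gives ½v² = g·h_out, so v = √(2·9.8·0.5221) = 3.199 m/s.
The bore is uniform, so the speed at the crest is the same v. Bernoulli surface→crest: P_atm = P_top + ½ρv² + ρg·h_top.
P_top = 100200 − ½·1265·3.199² − 1265·9.8·2.148 = 67100 Pa.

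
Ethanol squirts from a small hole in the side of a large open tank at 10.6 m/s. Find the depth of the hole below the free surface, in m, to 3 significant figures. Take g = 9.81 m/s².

h = 5.73 m

Inverting v = √(2gh) gives h = v² / 2g.
h = 10.6²/(2·9.81) = 112/19.62 = 5.73 m.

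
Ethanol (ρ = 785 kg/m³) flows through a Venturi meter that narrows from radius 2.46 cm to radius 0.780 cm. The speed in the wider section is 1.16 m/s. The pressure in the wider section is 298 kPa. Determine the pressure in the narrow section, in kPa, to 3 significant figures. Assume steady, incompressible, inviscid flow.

Mass conservation (A₁v₁ = A₂v₂) gives v₂ = 1.16 × 19.0/1.91 = 11.5 m/s.
Along the horizontal streamline, P + ½ρv² is constant.
P₂ = P₁ − ½ρ(v₂² − v₁²) = 298000 − ½·785·(11.5² − 1.16²) = 298000 − 51700 = 246000 Pa.

P₂ ≈ 246 kPa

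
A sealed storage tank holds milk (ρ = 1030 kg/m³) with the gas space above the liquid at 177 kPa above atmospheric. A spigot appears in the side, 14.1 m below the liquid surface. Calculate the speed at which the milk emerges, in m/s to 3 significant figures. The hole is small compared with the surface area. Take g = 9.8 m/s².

v ≈ 24.9 m/s

Take point 1 at the surface (v₁ ≈ 0) and point 2 at the hole (at atmospheric pressure). Bernoulli: P₁ + ρg h = P_atm + ½ρv₂².
With P₁ − P_atm = 177000 Pa, v₂ = √(2gh + 2ΔP/ρ) = √(2·9.8·14.1 + 2·177000/1030) = 24.9 m/s.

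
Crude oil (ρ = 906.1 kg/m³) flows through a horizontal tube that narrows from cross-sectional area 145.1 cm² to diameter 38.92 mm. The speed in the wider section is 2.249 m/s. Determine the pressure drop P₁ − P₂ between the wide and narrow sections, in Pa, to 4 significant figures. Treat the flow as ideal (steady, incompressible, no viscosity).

Continuity gives A₁v₁ = A₂v₂, so v₂ = (145.1 cm²)/(11.90 cm²) × 2.249 m/s = 27.43 m/s.
With no height change, Bernoulli's equation is P₁ + ½ρv₁² = P₂ + ½ρv₂².
P₁ − P₂ = ½·906.1·(27.43² − 2.249²) = ½·906.1·747.3 = 338600 Pa.

338600 Pa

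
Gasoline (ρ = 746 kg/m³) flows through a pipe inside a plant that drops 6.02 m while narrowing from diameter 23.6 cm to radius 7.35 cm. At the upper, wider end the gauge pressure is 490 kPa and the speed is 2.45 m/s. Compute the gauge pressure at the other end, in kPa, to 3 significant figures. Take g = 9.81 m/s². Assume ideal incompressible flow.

The volume flow rate is constant, so v₂ = (A₁/A₂)v₁ = (437/170)·2.45 = 6.31 m/s.
Bernoulli: P₁ + ½ρv₁² + ρg h₁ = P₂ + ½ρv₂² + ρg h₂, so P₂ = P₁ + ½ρ(v₁² − v₂²) − ρg(h₂ − h₁).
P₂ = 490000 + ½·746·(2.45² − 6.31²) − 746·9.81·(−6.02) = 490000 + (-12600) − (-44100) = 521000 Pa.

P₂ = 521 kPa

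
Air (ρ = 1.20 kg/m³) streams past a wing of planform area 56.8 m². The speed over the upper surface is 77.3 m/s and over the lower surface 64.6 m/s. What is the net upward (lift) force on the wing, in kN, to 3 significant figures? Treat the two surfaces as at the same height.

From P + ½ρv² = const at equal height, P_low − P_up = ½ρ(v_up² − v_low²).
ΔP = ½·1.20·(77.3² − 64.6²) = 1080 Pa.
Lift = ΔP · A = 1080 × 56.8 = 61400 N.

F = 61.4 kN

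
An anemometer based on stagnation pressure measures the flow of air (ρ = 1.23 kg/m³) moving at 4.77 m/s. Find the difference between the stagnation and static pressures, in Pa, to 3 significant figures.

ΔP = 14.0 Pa

At the stagnation point the flow is brought to rest, so Bernoulli gives P_stag − P_static = ½ρv².
ΔP = ½·1.23·4.77² = 14.0 Pa.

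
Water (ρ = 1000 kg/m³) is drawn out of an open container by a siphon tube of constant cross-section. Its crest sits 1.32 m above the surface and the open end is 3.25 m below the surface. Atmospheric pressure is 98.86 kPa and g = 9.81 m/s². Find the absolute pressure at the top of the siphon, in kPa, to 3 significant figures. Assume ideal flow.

P_top ≈ 54.0 kPa

Bernoulli surface→outlet gives ½v² = g·h_out, so v = √(2·9.81·3.25) = 7.99 m/s.
With constant cross-section the crest speed equals v; applying Bernoulli from the surface up to the crest, P_top = P_atm − ½ρv² − ρg·h_top.
P_top = 98860 − ½·1000·7.99² − 1000·9.81·1.32 = 54000 Pa.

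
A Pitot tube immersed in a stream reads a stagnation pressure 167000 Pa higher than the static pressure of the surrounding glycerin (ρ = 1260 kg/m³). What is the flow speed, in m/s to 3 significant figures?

v ≈ 16.3 m/s

The dynamic pressure equals the rise in static pressure at the stagnation point: ΔP = ½ρv².
v = √(2ΔP/ρ) = √(2·167000/1260) = 16.3 m/s.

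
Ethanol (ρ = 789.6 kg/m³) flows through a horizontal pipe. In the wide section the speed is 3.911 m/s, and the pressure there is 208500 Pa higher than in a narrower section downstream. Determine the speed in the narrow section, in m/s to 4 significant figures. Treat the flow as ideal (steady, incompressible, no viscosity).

Along the level pipe P + ½ρv² is conserved, hence v₂² = v₁² + 2(P₁ − P₂)/ρ.
v₂ = √(3.911² + 2·208500/789.6) = √(15.30 + 528.1) = 23.31 m/s.

v₂ ≈ 23.31 m/s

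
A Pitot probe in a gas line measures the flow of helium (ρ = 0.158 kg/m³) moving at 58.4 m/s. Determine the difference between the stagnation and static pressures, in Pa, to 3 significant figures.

At the stagnation point the flow is brought to rest, so Bernoulli gives P_stag − P_static = ½ρv².
ΔP = ½·0.158·58.4² = 269 Pa.

ΔP ≈ 269 Pa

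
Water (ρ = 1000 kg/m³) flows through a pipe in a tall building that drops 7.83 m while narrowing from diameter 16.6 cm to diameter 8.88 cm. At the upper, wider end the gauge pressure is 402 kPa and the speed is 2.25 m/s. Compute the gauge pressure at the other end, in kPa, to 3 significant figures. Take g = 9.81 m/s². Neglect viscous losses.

P₂ = 450 kPa

The volume flow rate is constant, so v₂ = (A₁/A₂)v₁ = (216/61.9)·2.25 = 7.86 m/s.
Bernoulli: P₁ + ½ρv₁² + ρg h₁ = P₂ + ½ρv₂² + ρg h₂, so P₂ = P₁ + ½ρ(v₁² − v₂²) − ρg(h₂ − h₁).
P₂ = 402000 + ½·1000·(2.25² − 7.86²) − 1000·9.81·(−7.83) = 402000 + (-28400) − (-76800) = 450000 Pa.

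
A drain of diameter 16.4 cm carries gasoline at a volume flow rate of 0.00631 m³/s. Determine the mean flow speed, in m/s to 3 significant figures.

Q = 0.00631 m³/s = 0.00631 m³/s.
v = Q/A = 0.00631 / 0.0211 = 0.299 m/s.

v = 0.299 m/s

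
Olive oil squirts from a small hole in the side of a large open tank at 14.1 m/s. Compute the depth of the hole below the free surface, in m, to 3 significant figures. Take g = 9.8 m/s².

Inverting v = √(2gh) gives h = v² / 2g.
h = 14.1²/(2·9.8) = 199/19.60 = 10.1 m.

h ≈ 10.1 m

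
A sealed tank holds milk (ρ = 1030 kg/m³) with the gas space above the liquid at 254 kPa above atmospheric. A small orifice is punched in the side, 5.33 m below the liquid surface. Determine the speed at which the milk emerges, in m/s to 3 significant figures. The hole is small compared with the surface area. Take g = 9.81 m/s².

Take point 1 at the surface (v₁ ≈ 0) and point 2 at the hole (at atmospheric pressure). Bernoulli: P₁ + ρg h = P_atm + ½ρv₂².
With P₁ − P_atm = 254000 Pa, v₂ = √(2gh + 2ΔP/ρ) = √(2·9.81·5.33 + 2·254000/1030) = 24.4 m/s.

v ≈ 24.4 m/s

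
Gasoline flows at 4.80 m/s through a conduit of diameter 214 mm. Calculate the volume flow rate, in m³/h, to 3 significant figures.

Q = A·v = 0.0360 m² × 4.80 m/s = 0.173 m³/s.
Converting: 0.173 m³/s × 3600 = 622 m³/h.

Q ≈ 622 m³/h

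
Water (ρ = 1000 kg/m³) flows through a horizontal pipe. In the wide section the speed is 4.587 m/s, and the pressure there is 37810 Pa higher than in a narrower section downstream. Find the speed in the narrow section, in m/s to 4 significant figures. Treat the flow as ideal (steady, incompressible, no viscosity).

v₂ = 9.832 m/s

Along the level pipe P + ½ρv² is conserved, hence v₂² = v₁² + 2(P₁ − P₂)/ρ.
v₂ = √(4.587² + 2·37810/1000) = √(21.04 + 75.62) = 9.832 m/s.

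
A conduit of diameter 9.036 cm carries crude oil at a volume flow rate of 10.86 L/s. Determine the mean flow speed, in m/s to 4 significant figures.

1.694 m/s

Q = 10.86 L/s = 0.01086 m³/s.
v = Q/A = 0.01086 / 0.006413 = 1.694 m/s.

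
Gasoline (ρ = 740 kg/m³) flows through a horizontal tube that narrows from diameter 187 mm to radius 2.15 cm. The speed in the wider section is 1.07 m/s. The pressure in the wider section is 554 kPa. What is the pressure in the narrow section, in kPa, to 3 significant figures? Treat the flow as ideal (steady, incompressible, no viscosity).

By continuity, v₂ = v₁·A₁/A₂ = 1.07·(275/14.5) = 20.2 m/s.
With no height change, Bernoulli's equation is P₁ + ½ρv₁² = P₂ + ½ρv₂².
P₂ = P₁ − ½ρ(v₂² − v₁²) = 554000 − ½·740·(20.2² − 1.07²) = 554000 − 151000 = 403000 Pa.

403 kPa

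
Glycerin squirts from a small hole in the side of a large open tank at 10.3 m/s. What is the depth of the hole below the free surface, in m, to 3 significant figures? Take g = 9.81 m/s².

h ≈ 5.41 m

Inverting v = √(2gh) gives h = v² / 2g.
h = 10.3²/(2·9.81) = 106/19.62 = 5.41 m.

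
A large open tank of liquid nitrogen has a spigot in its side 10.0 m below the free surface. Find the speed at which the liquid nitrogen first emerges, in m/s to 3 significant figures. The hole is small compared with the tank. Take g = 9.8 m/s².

v = 14.0 m/s

The surface is effectively still and both ends are open, so ½v² = gh and v = √(2·9.8·10.0) = 14.0 m/s.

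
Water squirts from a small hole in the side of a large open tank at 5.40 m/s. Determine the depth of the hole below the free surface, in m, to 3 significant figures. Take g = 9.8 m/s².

For a small hole in a large open tank, ½v² = gh, giving h = v²/(2g).
h = 5.40²/(2·9.8) = 29.2/19.60 = 1.49 m.

h = 1.49 m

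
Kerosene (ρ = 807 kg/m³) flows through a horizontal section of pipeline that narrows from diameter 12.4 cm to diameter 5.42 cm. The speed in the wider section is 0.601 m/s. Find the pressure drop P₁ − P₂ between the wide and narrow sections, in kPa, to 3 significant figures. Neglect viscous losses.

3.85 kPa

By continuity, v₂ = v₁·A₁/A₂ = 0.601·(121/23.1) = 3.15 m/s.
Along the horizontal streamline, P + ½ρv² is constant.
P₁ − P₂ = ½·807·(3.15² − 0.601²) = ½·807·9.53 = 3850 Pa.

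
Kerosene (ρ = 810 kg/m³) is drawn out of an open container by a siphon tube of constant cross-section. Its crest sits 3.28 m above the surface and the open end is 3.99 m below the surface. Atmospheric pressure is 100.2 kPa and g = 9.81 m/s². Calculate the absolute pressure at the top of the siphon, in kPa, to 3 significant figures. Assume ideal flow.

P_top = 42.4 kPa

The outlet speed comes from Torricelli: v = √(2g·3.99) = 8.85 m/s.
With constant cross-section the crest speed equals v; applying Bernoulli from the surface up to the crest, P_top = P_atm − ½ρv² − ρg·h_top.
P_top = 100200 − ½·810·8.85² − 810·9.81·3.28 = 42400 Pa.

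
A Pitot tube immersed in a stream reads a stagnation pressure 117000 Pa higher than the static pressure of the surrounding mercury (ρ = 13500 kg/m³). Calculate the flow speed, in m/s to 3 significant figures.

Bernoulli between the free stream and the stagnation point: ½ρv² = P_stag − P_static.
v = √(2ΔP/ρ) = √(2·117000/13500) = 4.16 m/s.

4.16 m/s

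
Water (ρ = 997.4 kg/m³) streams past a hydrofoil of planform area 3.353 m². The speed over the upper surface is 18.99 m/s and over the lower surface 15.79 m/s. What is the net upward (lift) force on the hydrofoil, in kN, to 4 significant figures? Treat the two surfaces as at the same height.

From P + ½ρv² = const at equal height, P_low − P_up = ½ρ(v_up² − v_low²).
ΔP = ½·997.4·(18.99² − 15.79²) = 55500 Pa.
Lift = ΔP · A = 55500 × 3.353 = 186100 N.

F = 186.1 kN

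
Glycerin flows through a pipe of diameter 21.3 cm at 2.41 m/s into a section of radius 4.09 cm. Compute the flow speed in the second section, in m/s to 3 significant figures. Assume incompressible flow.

The volume flow rate is constant, so v₂ = (A₁/A₂)v₁ = (356/52.6)·2.41 = 16.3 m/s.

v₂ ≈ 16.3 m/s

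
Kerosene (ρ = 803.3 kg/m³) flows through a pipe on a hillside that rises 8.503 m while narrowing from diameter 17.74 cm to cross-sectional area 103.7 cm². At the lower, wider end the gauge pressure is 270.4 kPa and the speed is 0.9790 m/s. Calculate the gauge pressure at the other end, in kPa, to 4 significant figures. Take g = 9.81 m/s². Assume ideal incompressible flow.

P₂ ≈ 201.6 kPa

Continuity gives A₁v₁ = A₂v₂, so v₂ = (247.2 cm²)/(103.7 cm²) × 0.9790 m/s = 2.333 m/s.
Energy conservation along the streamline gives P₂ = P₁ − ½ρ(v₂² − v₁²) − ρg(h₂ − h₁).
P₂ = 270400 + ½·803.3·(0.9790² − 2.333²) − 803.3·9.81·(+8.503) = 270400 + (-1802) − (67010) = 201600 Pa.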